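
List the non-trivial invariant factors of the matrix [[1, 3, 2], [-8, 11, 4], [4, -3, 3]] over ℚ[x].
x - 5, (x - 5)^2

The Jordan structure of A has elementary divisors (x - 5)^2, (x - 5). Arranging the block sizes at each eigenvalue in decreasing order and taking row products gives the invariant factors.

Invariant factors (smallest first, each dividing the next): x - 5, (x - 5)^2.

Check: the last factor (x - 5)^2 is the minimal polynomial, and the product (x - 5)^3 is the characteristic polynomial.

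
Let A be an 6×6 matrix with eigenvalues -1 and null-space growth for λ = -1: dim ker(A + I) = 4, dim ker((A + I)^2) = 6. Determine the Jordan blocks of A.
λ = -1: successive nullity increments [4, 2] count blocks of size ≥ k; block sizes are [2, 2, 1, 1].

Jordan blocks: (-1, 2), (-1, 2), (-1, 1), (-1, 1)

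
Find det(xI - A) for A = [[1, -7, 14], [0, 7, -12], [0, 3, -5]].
xI - A = [[x - 1, 7, -14], [0, x - 7, 12], [0, -3, x + 5]].

Expanding det(xI - A) along the first row:
det(xI - A) = + (x - 1)·det([[x - 7, 12], [-3, x + 5]]) - (7)·det([[0, 12], [0, x + 5]]) + (-14)·det([[0, x - 7], [0, -3]]).

Evaluating gives χ_A(x) = x^3 - 3x^2 + 3x - 1 = (x - 1)^3.

χ_A(x) = (x - 1)^3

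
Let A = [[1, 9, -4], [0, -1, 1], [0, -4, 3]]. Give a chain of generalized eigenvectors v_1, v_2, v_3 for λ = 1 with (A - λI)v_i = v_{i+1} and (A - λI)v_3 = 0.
We seek v_1 ∈ ker((A - I)^3) \ ker((A - I)^2), then set v_{i+1} = (A - I) v_i.

One such chain is v_1 = [[0, 0, 1]]^T, v_2 = [[-4, 1, 2]]^T, v_3 = [[1, 0, 0]]^T. Check: (A - I) v_3 = [[0, 0, 0]]^T = 0.

v_1 = [[0, 0, 1]]^T, v_2 = [[-4, 1, 2]]^T, v_3 = [[1, 0, 0]]^T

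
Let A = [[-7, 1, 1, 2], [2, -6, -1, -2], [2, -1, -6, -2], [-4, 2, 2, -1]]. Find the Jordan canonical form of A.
J = [[-5, 1, 0, 0], [0, -5, 0, 0], [0, 0, -5, 0], [0, 0, 0, -5]]

The characteristic polynomial is det(xI - A) = (x + 5)^4, so the eigenvalues are -5 (algebraic multiplicity 4).

For λ = -5: rank(A + 5I) = 1, rank((A + 5I)^2) = 0. The eigenspace has dimension 4 - 1 = 3, so there are 3 Jordan blocks; the rank sequence gives block sizes [2, 1, 1].

Assembling the blocks gives the Jordan form J above.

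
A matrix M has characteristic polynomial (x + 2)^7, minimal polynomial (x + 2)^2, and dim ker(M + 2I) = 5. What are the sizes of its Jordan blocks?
Jordan blocks: (-2, 2), (-2, 2), (-2, 1), (-2, 1), (-2, 1)

λ = -2: algebraic multiplicity 7 (exponent in χ_M), largest block size 2 (exponent in m_M), 5 blocks (geometric multiplicity). These force block sizes [2, 2, 1, 1, 1].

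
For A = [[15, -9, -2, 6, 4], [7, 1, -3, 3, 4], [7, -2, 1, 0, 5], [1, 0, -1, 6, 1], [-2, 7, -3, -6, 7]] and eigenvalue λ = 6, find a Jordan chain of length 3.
v_1 = [[1, 1, 1, 0, 0]]^T, v_2 = [[-2, -1, 0, 0, 2]]^T, v_3 = [[-1, -1, -2, 0, -1]]^T

We seek v_1 ∈ ker((A - 6I)^3) \ ker((A - 6I)^2), then set v_{i+1} = (A - 6I) v_i.

One such chain is v_1 = [[1, 1, 1, 0, 0]]^T, v_2 = [[-2, -1, 0, 0, 2]]^T, v_3 = [[-1, -1, -2, 0, -1]]^T. Check: (A - 6I) v_3 = [[0, 0, 0, 0, 0]]^T = 0.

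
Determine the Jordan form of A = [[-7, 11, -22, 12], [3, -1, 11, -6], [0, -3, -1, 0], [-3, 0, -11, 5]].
J = [[-1, 1, 0, 0], [0, -1, 1, 0], [0, 0, -1, 0], [0, 0, 0, -1]]

The characteristic polynomial is det(xI - A) = (x + 1)^4, so the eigenvalues are -1 (algebraic multiplicity 4).

For λ = -1: rank(A + I) = 2, rank((A + I)^2) = 1, rank((A + I)^3) = 0. The eigenspace has dimension 4 - 2 = 2, so there are 2 Jordan blocks; the rank sequence gives block sizes [3, 1].

Assembling the blocks gives the Jordan form J above.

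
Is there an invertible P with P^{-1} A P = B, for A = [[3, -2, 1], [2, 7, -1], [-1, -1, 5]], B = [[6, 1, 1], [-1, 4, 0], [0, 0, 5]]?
Yes.

Two matrices over a field are similar if and only if they have the same invariant factors.

Both A and B have characteristic polynomial (x - 5)^3 and minimal polynomial (x - 5)^3. Computing further, both have invariant factors (x - 5)^3. Hence A and B are similar.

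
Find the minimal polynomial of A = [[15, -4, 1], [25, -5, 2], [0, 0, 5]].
m_A(x) = (x - 5)^3

The characteristic polynomial factors as (x - 5)^3. The minimal polynomial is ∏(x - λ)^{k_λ} where k_λ is the size of the largest Jordan block at λ.

For λ = 5: rank(A - 5I) = 2, and the largest Jordan block has size 3 (the smallest k with rank((A - 5I)^k) = rank((A - 5I)^(k+1))).

So m_A(x) = (x - 5)^3.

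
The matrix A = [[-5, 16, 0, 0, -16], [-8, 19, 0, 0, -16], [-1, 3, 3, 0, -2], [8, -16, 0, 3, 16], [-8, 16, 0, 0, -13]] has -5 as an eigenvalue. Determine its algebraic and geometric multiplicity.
The characteristic polynomial is (x - 3)^4(x + 5), so the factor x + 5 appears with exponent 1: the algebraic multiplicity is 1.

rank(A + 5I) = 4, so the eigenspace has dimension 5 - 4 = 1: the geometric multiplicity is 1.

algebraic multiplicity 1, geometric multiplicity 1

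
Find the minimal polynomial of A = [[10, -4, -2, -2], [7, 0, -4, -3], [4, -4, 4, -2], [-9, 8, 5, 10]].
The characteristic polynomial factors as (x - 6)^4. The minimal polynomial is ∏(x - λ)^{k_λ} where k_λ is the size of the largest Jordan block at λ.

For λ = 6: rank(A - 6I) = 2, and the largest Jordan block has size 3 (the smallest k with rank((A - 6I)^k) = rank((A - 6I)^(k+1))).

So m_A(x) = (x - 6)^3.

m_A(x) = (x - 6)^3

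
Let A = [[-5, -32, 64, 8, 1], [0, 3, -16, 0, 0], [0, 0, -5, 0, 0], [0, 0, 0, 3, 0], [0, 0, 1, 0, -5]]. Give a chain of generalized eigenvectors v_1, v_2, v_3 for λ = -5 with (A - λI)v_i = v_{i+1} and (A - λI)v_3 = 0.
We seek v_1 ∈ ker((A + 5I)^3) \ ker((A + 5I)^2), then set v_{i+1} = (A + 5I) v_i.

One such chain is v_1 = [[-3, 2, 1, 0, 0]]^T, v_2 = [[0, 0, 0, 0, 1]]^T, v_3 = [[1, 0, 0, 0, 0]]^T. Check: (A + 5I) v_3 = [[0, 0, 0, 0, 0]]^T = 0.

v_1 = [[-3, 2, 1, 0, 0]]^T, v_2 = [[0, 0, 0, 0, 1]]^T, v_3 = [[1, 0, 0, 0, 0]]^T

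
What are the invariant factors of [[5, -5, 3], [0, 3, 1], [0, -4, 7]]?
(x - 5)^3

The Jordan structure of A has elementary divisors (x - 5)^3. Arranging the block sizes at each eigenvalue in decreasing order and taking row products gives the invariant factors.

Invariant factors (smallest first, each dividing the next): (x - 5)^3.

Check: the last factor (x - 5)^3 is the minimal polynomial, and the product (x - 5)^3 is the characteristic polynomial.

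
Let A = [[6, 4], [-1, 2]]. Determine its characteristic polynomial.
χ_A(x) = (x - 4)^2

xI - A = [[x - 6, -4], [1, x - 2]].

Expanding det(xI - A) along the first row:
det(xI - A) = + (x - 6)·det([[x - 2]]) - (-4)·det([[1]]).

Evaluating gives χ_A(x) = x^2 - 8x + 16 = (x - 4)^2.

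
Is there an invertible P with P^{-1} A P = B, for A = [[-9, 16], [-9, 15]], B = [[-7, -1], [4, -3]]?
trace(A) = 6 but trace(B) = -10. The trace is a similarity invariant, so A and B are not similar.

No.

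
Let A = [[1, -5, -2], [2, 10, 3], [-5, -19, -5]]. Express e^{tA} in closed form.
e^{tA} = [[(t^2/2 - t + 1)*e^{2*t}, t*(3*t - 10)*e^{2*t}/2, t*(t - 4)*e^{2*t}/2], [t*(4 - t)*e^{2*t}/2, (-3*t^2 + 16*t + 2)*e^{2*t}/2, t*(6 - t)*e^{2*t}/2], [t*(t - 5)*e^{2*t}, t*(3*t - 19)*e^{2*t}, (t^2 - 7*t + 1)*e^{2*t}]]

A has Jordan form J = [[2, 1, 0], [0, 2, 1], [0, 0, 2]] with A = PJP^{-1}, so e^{tA} = P e^{tJ} P^{-1}.

For a Jordan block J_k(λ), e^{tJ_k(λ)} = e^{λt} · (I + tN + t^2 N^2/2! + ... + t^{k-1} N^{k-1}/(k-1)!) where N is the nilpotent superdiagonal part.

Assembling the blocks and conjugating back gives the entries of e^{tA} as shown above.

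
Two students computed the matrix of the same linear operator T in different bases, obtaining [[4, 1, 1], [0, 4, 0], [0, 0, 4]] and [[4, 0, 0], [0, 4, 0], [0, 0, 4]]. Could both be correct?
No.

Both have characteristic polynomial (x - 4)^3, but the minimal polynomial of A is (x - 4)^2 while the minimal polynomial of B is x - 4. The minimal polynomial is a similarity invariant, so A and B are not similar.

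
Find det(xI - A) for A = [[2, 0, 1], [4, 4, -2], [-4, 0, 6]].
χ_A(x) = (x - 4)^3

xI - A = [[x - 2, 0, -1], [-4, x - 4, 2], [4, 0, x - 6]].

Expanding det(xI - A) along the first row:
det(xI - A) = + (x - 2)·det([[x - 4, 2], [0, x - 6]]) - (0)·det([[-4, 2], [4, x - 6]]) + (-1)·det([[-4, x - 4], [4, 0]]).

Evaluating gives χ_A(x) = x^3 - 12x^2 + 48x - 64 = (x - 4)^3.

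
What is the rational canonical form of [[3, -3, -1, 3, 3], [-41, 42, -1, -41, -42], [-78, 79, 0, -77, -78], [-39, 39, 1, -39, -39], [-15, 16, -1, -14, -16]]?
The invariant factors of A (the non-unit diagonal entries of the Smith normal form of xI - A over ℚ[x]) are (x + 4)(x^2 + 3x + 3)^2, each dividing the next. The characteristic polynomial is their product, (x + 4)(x^2 + 3x + 3)^2.

The rational canonical form is the block-diagonal matrix of companion matrices C(f_i):
R = [[0, 0, 0, 0, -36], [1, 0, 0, 0, -81], [0, 1, 0, 0, -78], [0, 0, 1, 0, -39], [0, 0, 0, 1, -10]].

Note the characteristic polynomial does not split into linear factors over ℚ, so A has no Jordan form over ℚ; the rational canonical form exists over any field.

R = [[0, 0, 0, 0, -36], [1, 0, 0, 0, -81], [0, 1, 0, 0, -78], [0, 0, 1, 0, -39], [0, 0, 0, 1, -10]]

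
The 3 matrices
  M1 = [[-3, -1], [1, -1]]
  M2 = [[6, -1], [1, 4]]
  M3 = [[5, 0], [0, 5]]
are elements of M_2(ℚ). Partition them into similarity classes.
3 classes: {M1}, {M2}, {M3}

Characteristic polynomials: χ_{M1} = (x + 2)^2, χ_{M2} = (x - 5)^2, χ_{M3} = (x - 5)^2.

{M1}: invariant factors (x + 2)^2.

{M2}: invariant factors (x - 5)^2.

{M3}: invariant factors x - 5, x - 5.

Matrices are similar if and only if their invariant-factor lists agree; the partition into similarity classes is {M1}, {M2}, {M3}.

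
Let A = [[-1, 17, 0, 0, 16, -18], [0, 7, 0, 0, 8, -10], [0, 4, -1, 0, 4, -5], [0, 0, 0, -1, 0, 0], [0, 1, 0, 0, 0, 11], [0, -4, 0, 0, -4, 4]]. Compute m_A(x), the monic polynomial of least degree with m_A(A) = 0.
The characteristic polynomial factors as (x - 6)^2(x + 1)^4. The minimal polynomial is ∏(x - λ)^{k_λ} where k_λ is the size of the largest Jordan block at λ.

For λ = -1: rank(A + I) = 3, and the largest Jordan block has size 2 (the smallest k with rank((A + I)^k) = rank((A + I)^(k+1))).
For λ = 6: rank(A - 6I) = 5, and the largest Jordan block has size 2 (the smallest k with rank((A - 6I)^k) = rank((A - 6I)^(k+1))).

So m_A(x) = (x - 6)^2(x + 1)^2.

m_A(x) = (x - 6)^2(x + 1)^2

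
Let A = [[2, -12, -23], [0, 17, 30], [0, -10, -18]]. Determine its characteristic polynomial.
χ_A(x) = (x - 2)^2(x + 3)

xI - A = [[x - 2, 12, 23], [0, x - 17, -30], [0, 10, x + 18]].

Expanding det(xI - A) along the first row:
det(xI - A) = + (x - 2)·det([[x - 17, -30], [10, x + 18]]) - (12)·det([[0, -30], [0, x + 18]]) + (23)·det([[0, x - 17], [0, 10]]).

Evaluating gives χ_A(x) = x^3 - x^2 - 8x + 12 = (x - 2)^2(x + 3).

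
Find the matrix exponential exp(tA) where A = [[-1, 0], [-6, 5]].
e^{tA} = [[e^{-t}, 0], [(1 - e^{6*t})*e^{-t}, e^{5*t}]]

A has Jordan form J = [[-1, 0], [0, 5]] with A = PJP^{-1}, so e^{tA} = P e^{tJ} P^{-1}.

For a Jordan block J_k(λ), e^{tJ_k(λ)} = e^{λt} · (I + tN + t^2 N^2/2! + ... + t^{k-1} N^{k-1}/(k-1)!) where N is the nilpotent superdiagonal part.

Assembling the blocks and conjugating back gives the entries of e^{tA} as shown above.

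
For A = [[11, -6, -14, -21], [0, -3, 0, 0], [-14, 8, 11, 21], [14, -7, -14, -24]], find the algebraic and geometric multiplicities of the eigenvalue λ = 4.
algebraic multiplicity 1, geometric multiplicity 1

The characteristic polynomial is (x - 4)(x + 3)^3, so the factor x - 4 appears with exponent 1: the algebraic multiplicity is 1.

rank(A - 4I) = 3, so the eigenspace has dimension 4 - 3 = 1: the geometric multiplicity is 1.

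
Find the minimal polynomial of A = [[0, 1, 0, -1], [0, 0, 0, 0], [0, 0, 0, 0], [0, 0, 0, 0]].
The characteristic polynomial factors as x^4. The minimal polynomial is ∏(x - λ)^{k_λ} where k_λ is the size of the largest Jordan block at λ.

For λ = 0: rank(A) = 1, and the largest Jordan block has size 2 (the smallest k with rank(A^k) = rank(A^(k+1))).

So m_A(x) = x^2.

m_A(x) = x^2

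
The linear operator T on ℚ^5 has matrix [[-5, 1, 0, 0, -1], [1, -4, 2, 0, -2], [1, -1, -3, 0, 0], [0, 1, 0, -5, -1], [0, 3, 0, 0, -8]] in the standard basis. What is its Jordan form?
The characteristic polynomial is det(xI - A) = (x + 5)^5, so the eigenvalues are -5 (algebraic multiplicity 5).

For λ = -5: rank(A + 5I) = 2, rank((A + 5I)^2) = 1, rank((A + 5I)^3) = 0. The eigenspace has dimension 5 - 2 = 3, so there are 3 Jordan blocks; the rank sequence gives block sizes [3, 1, 1].

Assembling the blocks gives the Jordan form J above.

J = [[-5, 1, 0, 0, 0], [0, -5, 1, 0, 0], [0, 0, -5, 0, 0], [0, 0, 0, -5, 0], [0, 0, 0, 0, -5]]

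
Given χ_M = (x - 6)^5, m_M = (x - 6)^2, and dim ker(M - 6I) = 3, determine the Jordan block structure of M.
Jordan blocks: (6, 2), (6, 2), (6, 1)

λ = 6: algebraic multiplicity 5 (exponent in χ_M), largest block size 2 (exponent in m_M), 3 blocks (geometric multiplicity). These force block sizes [2, 2, 1].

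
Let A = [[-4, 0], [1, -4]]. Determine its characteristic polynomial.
xI - A = [[x + 4, 0], [-1, x + 4]].

Expanding det(xI - A) along the first row:
det(xI - A) = + (x + 4)·det([[x + 4]]) - (0)·det([[-1]]).

Evaluating gives χ_A(x) = x^2 + 8x + 16 = (x + 4)^2.

χ_A(x) = (x + 4)^2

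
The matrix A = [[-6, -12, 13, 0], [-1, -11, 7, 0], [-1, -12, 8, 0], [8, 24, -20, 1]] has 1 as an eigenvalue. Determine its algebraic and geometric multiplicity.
The characteristic polynomial is (x - 1)^2(x + 5)^2, so the factor x - 1 appears with exponent 2: the algebraic multiplicity is 2.

rank(A - I) = 2, so the eigenspace has dimension 4 - 2 = 2: the geometric multiplicity is 2.

algebraic multiplicity 2, geometric multiplicity 2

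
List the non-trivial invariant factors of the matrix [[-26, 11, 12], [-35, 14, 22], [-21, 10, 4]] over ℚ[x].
The Jordan structure of A has elementary divisors (x + 5)^2, (x - 2). Arranging the block sizes at each eigenvalue in decreasing order and taking row products gives the invariant factors.

Invariant factors (smallest first, each dividing the next): (x - 2)(x + 5)^2.

Check: the last factor (x - 2)(x + 5)^2 is the minimal polynomial, and the product (x - 2)(x + 5)^2 is the characteristic polynomial.

(x - 2)(x + 5)^2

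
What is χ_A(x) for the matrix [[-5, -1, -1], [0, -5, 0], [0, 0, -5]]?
χ_A(x) = (x + 5)^3

xI - A = [[x + 5, 1, 1], [0, x + 5, 0], [0, 0, x + 5]].

Expanding det(xI - A) along the first row:
det(xI - A) = + (x + 5)·det([[x + 5, 0], [0, x + 5]]) - (1)·det([[0, 0], [0, x + 5]]) + (1)·det([[0, x + 5], [0, 0]]).

Evaluating gives χ_A(x) = x^3 + 15x^2 + 75x + 125 = (x + 5)^3.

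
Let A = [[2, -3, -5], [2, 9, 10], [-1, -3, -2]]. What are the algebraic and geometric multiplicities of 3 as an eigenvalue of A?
algebraic multiplicity 3, geometric multiplicity 2

The characteristic polynomial is (x - 3)^3, so the factor x - 3 appears with exponent 3: the algebraic multiplicity is 3.

rank(A - 3I) = 1, so the eigenspace has dimension 3 - 1 = 2: the geometric multiplicity is 2.

Since 2 < 3, A is not diagonalizable.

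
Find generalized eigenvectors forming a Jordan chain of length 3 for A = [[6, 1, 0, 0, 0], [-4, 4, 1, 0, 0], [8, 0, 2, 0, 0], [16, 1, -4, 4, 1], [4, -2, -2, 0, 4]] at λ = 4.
We seek v_1 ∈ ker((A - 4I)^3) \ ker((A - 4I)^2), then set v_{i+1} = (A - 4I) v_i.

One such chain is v_1 = [[0, 0, 1, 0, 0]]^T, v_2 = [[0, 1, -2, -4, -2]]^T, v_3 = [[1, -2, 4, 7, 2]]^T. Check: (A - 4I) v_3 = [[0, 0, 0, 0, 0]]^T = 0.

v_1 = [[0, 0, 1, 0, 0]]^T, v_2 = [[0, 1, -2, -4, -2]]^T, v_3 = [[1, -2, 4, 7, 2]]^T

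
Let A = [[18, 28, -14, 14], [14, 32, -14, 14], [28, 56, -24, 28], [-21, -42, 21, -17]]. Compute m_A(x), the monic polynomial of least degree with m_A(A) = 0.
The characteristic polynomial factors as (x - 4)^3(x + 3). The minimal polynomial is ∏(x - λ)^{k_λ} where k_λ is the size of the largest Jordan block at λ.

For λ = -3: rank(A + 3I) = 3, and the largest Jordan block has size 1 (the smallest k with rank((A + 3I)^k) = rank((A + 3I)^(k+1))).
For λ = 4: rank(A - 4I) = 1, and the largest Jordan block has size 1 (the smallest k with rank((A - 4I)^k) = rank((A - 4I)^(k+1))).

So m_A(x) = (x - 4)(x + 3).

m_A(x) = (x - 4)(x + 3)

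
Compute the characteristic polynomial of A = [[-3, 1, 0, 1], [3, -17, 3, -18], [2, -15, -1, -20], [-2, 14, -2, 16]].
xI - A = [[x + 3, -1, 0, -1], [-3, x + 17, -3, 18], [-2, 15, x + 1, 20], [2, -14, 2, x - 16]].

Expanding det(xI - A) along the first row:
det(xI - A) = + (x + 3)·det([[x + 17, -3, 18], [15, x + 1, 20], [-14, 2, x - 16]]) - (-1)·det([[-3, -3, 18], [-2, x + 1, 20], [2, 2, x - 16]]) + (0)·det([[-3, x + 17, 18], [-2, 15, 20], [2, -14, x - 16]]) - (-1)·det([[-3, x + 17, -3], [-2, 15, x + 1], [2, -14, 2]]).

Evaluating gives χ_A(x) = x^4 + 5x^3 - 9x^2 - 81x - 108 = (x - 4)(x + 3)^3.

χ_A(x) = (x - 4)(x + 3)^3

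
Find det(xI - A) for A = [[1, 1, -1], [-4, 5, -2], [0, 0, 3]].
χ_A(x) = (x - 3)^3

xI - A = [[x - 1, -1, 1], [4, x - 5, 2], [0, 0, x - 3]].

Expanding det(xI - A) along the first row:
det(xI - A) = + (x - 1)·det([[x - 5, 2], [0, x - 3]]) - (-1)·det([[4, 2], [0, x - 3]]) + (1)·det([[4, x - 5], [0, 0]]).

Evaluating gives χ_A(x) = x^3 - 9x^2 + 27x - 27 = (x - 3)^3.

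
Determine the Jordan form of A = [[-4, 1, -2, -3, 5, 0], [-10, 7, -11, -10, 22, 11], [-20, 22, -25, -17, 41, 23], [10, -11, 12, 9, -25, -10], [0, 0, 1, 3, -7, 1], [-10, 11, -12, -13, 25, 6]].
J = [[-4, 1, 0, 0, 0, 0], [0, -4, 0, 0, 0, 0], [0, 0, -4, 1, 0, 0], [0, 0, 0, -4, 0, 0], [0, 0, 0, 0, -4, 0], [0, 0, 0, 0, 0, 6]]

The characteristic polynomial is det(xI - A) = (x - 6)(x + 4)^5, so the eigenvalues are -4 (algebraic multiplicity 5), 6 (algebraic multiplicity 1).

For λ = -4: rank(A + 4I) = 3, rank((A + 4I)^2) = 1. The eigenspace has dimension 6 - 3 = 3, so there are 3 Jordan blocks; the rank sequence gives block sizes [2, 2, 1].

For λ = 6: algebraic multiplicity 1 gives one 1×1 block.

Assembling the blocks gives the Jordan form J above.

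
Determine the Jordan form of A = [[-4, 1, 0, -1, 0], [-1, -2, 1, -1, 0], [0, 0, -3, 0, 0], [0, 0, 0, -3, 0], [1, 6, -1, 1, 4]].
J = [[-3, 1, 0, 0, 0], [0, -3, 1, 0, 0], [0, 0, -3, 0, 0], [0, 0, 0, -3, 0], [0, 0, 0, 0, 4]]

The characteristic polynomial is det(xI - A) = (x - 4)(x + 3)^4, so the eigenvalues are -3 (algebraic multiplicity 4), 4 (algebraic multiplicity 1).

For λ = -3: rank(A + 3I) = 3, rank((A + 3I)^2) = 2, rank((A + 3I)^3) = 1. The eigenspace has dimension 5 - 3 = 2, so there are 2 Jordan blocks; the rank sequence gives block sizes [3, 1].

For λ = 4: algebraic multiplicity 1 gives one 1×1 block.

Assembling the blocks gives the Jordan form J above.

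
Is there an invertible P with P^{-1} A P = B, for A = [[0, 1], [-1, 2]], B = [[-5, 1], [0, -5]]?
No.

trace(A) = 2 but trace(B) = -10. The trace is a similarity invariant, so A and B are not similar.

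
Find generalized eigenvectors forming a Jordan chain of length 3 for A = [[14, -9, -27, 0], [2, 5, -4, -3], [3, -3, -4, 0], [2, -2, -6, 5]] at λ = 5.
We seek v_1 ∈ ker((A - 5I)^3) \ ker((A - 5I)^2), then set v_{i+1} = (A - 5I) v_i.

One such chain is v_1 = [[4, 0, 1, 1]]^T, v_2 = [[9, 1, 3, 2]]^T, v_3 = [[-9, 0, -3, -2]]^T. Check: (A - 5I) v_3 = [[0, 0, 0, 0]]^T = 0.

v_1 = [[4, 0, 1, 1]]^T, v_2 = [[9, 1, 3, 2]]^T, v_3 = [[-9, 0, -3, -2]]^T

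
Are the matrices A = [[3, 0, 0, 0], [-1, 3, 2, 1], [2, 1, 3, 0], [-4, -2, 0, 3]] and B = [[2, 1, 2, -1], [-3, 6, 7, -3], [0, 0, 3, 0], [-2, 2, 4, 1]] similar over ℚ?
Two matrices over a field are similar if and only if they have the same invariant factors.

Both A and B have characteristic polynomial (x - 3)^4 and minimal polynomial (x - 3)^3. Computing further, both have invariant factors x - 3, (x - 3)^3. Hence A and B are similar.

Yes.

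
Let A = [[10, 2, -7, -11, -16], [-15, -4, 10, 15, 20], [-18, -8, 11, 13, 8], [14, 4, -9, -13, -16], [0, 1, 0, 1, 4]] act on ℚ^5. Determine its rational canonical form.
The invariant factors of A (the non-unit diagonal entries of the Smith normal form of xI - A over ℚ[x]) are x^2 - 4x - 2, x(x^2 - 4x - 2), each dividing the next. The characteristic polynomial is their product, x(x^2 - 4x - 2)^2.

The rational canonical form is the block-diagonal matrix of companion matrices C(f_i):
R = [[0, 2, 0, 0, 0], [1, 4, 0, 0, 0], [0, 0, 0, 0, 0], [0, 0, 1, 0, 2], [0, 0, 0, 1, 4]].

Note the characteristic polynomial does not split into linear factors over ℚ, so A has no Jordan form over ℚ; the rational canonical form exists over any field.

R = [[0, 2, 0, 0, 0], [1, 4, 0, 0, 0], [0, 0, 0, 0, 0], [0, 0, 1, 0, 2], [0, 0, 0, 1, 4]]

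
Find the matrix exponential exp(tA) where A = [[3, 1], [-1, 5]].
e^{tA} = [[(1 - t)*e^{4*t}, t*e^{4*t}], [-t*e^{4*t}, (t + 1)*e^{4*t}]]

A has Jordan form J = [[4, 1], [0, 4]] with A = PJP^{-1}, so e^{tA} = P e^{tJ} P^{-1}.

For a Jordan block J_k(λ), e^{tJ_k(λ)} = e^{λt} · (I + tN + t^2 N^2/2! + ... + t^{k-1} N^{k-1}/(k-1)!) where N is the nilpotent superdiagonal part.

Assembling the blocks and conjugating back gives the entries of e^{tA} as shown above.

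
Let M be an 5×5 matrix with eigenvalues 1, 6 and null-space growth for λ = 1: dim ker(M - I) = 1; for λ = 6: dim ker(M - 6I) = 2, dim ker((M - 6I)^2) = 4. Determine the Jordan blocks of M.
Jordan blocks: (1, 1), (6, 2), (6, 2)

λ = 1: successive nullity increments [1] count blocks of size ≥ k; block sizes are [1].
λ = 6: successive nullity increments [2, 2] count blocks of size ≥ k; block sizes are [2, 2].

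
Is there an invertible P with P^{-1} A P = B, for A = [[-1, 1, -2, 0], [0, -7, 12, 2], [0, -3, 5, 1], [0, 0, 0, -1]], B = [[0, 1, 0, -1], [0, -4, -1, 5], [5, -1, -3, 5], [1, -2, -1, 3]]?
Yes.

Two matrices over a field are similar if and only if they have the same invariant factors.

Both A and B have characteristic polynomial (x + 1)^4 and minimal polynomial (x + 1)^2. Computing further, both have invariant factors (x + 1)^2, (x + 1)^2. Hence A and B are similar.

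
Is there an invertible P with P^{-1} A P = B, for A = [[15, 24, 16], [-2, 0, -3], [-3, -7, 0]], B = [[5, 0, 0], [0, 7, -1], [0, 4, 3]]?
Both have characteristic polynomial (x - 5)^3, but the minimal polynomial of A is (x - 5)^3 while the minimal polynomial of B is (x - 5)^2. The minimal polynomial is a similarity invariant, so A and B are not similar.

No.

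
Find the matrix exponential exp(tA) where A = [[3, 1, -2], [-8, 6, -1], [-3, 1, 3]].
e^{tA} = [[(-t^2/2 - t + 1)*e^{4*t}, t*(2 - t)*e^{4*t}/2, t*(3*t - 4)*e^{4*t}/2], [t*(-5*t - 16)*e^{4*t}/2, (-5*t^2 + 4*t + 2)*e^{4*t}/2, t*(15*t - 2)*e^{4*t}/2], [t*(-t - 3)*e^{4*t}, t*(1 - t)*e^{4*t}, (3*t^2 - t + 1)*e^{4*t}]]

A has Jordan form J = [[4, 1, 0], [0, 4, 1], [0, 0, 4]] with A = PJP^{-1}, so e^{tA} = P e^{tJ} P^{-1}.

For a Jordan block J_k(λ), e^{tJ_k(λ)} = e^{λt} · (I + tN + t^2 N^2/2! + ... + t^{k-1} N^{k-1}/(k-1)!) where N is the nilpotent superdiagonal part.

Assembling the blocks and conjugating back gives the entries of e^{tA} as shown above.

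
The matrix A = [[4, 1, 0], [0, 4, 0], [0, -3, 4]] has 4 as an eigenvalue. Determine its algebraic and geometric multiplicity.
The characteristic polynomial is (x - 4)^3, so the factor x - 4 appears with exponent 3: the algebraic multiplicity is 3.

rank(A - 4I) = 1, so the eigenspace has dimension 3 - 1 = 2: the geometric multiplicity is 2.

Since 2 < 3, A is not diagonalizable.

algebraic multiplicity 3, geometric multiplicity 2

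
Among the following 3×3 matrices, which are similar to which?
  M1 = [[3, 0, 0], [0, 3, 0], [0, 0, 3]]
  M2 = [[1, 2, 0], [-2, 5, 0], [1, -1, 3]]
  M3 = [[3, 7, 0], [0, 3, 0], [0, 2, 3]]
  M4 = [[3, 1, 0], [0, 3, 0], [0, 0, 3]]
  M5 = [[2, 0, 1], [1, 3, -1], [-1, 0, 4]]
Characteristic polynomials: χ_{M1} = (x - 3)^3, χ_{M2} = (x - 3)^3, χ_{M3} = (x - 3)^3, χ_{M4} = (x - 3)^3, χ_{M5} = (x - 3)^3.

{M1}: invariant factors x - 3, x - 3, x - 3.

{M2, M3, M4, M5}: invariant factors x - 3, (x - 3)^2.

Matrices are similar if and only if their invariant-factor lists agree; the partition into similarity classes is {M1}, {M2, M3, M4, M5}.

2 classes: {M1}, {M2, M3, M4, M5}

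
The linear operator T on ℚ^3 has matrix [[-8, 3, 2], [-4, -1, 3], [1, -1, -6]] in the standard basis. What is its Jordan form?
J = [[-5, 1, 0], [0, -5, 1], [0, 0, -5]]

The characteristic polynomial is det(xI - A) = (x + 5)^3, so the eigenvalues are -5 (algebraic multiplicity 3).

For λ = -5: rank(A + 5I) = 2, rank((A + 5I)^2) = 1, rank((A + 5I)^3) = 0. The eigenspace has dimension 3 - 2 = 1, so there is 1 Jordan block; the rank sequence gives block sizes [3].

Assembling the blocks gives the Jordan form J above.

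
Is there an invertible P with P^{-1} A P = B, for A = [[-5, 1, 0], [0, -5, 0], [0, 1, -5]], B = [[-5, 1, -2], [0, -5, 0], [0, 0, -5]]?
Yes.

Two matrices over a field are similar if and only if they have the same invariant factors.

Both A and B have characteristic polynomial (x + 5)^3 and minimal polynomial (x + 5)^2. Computing further, both have invariant factors x + 5, (x + 5)^2. Hence A and B are similar.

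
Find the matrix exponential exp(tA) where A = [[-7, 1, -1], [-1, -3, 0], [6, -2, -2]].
A has Jordan form J = [[-4, 1, 0], [0, -4, 1], [0, 0, -4]] with A = PJP^{-1}, so e^{tA} = P e^{tJ} P^{-1}.

For a Jordan block J_k(λ), e^{tJ_k(λ)} = e^{λt} · (I + tN + t^2 N^2/2! + ... + t^{k-1} N^{k-1}/(k-1)!) where N is the nilpotent superdiagonal part.

Assembling the blocks and conjugating back gives the entries of e^{tA} as shown above.

e^{tA} = [[(t^2 - 3*t + 1)*e^{-4*t}, t*e^{-4*t}, t*(t - 2)*e^{-4*t}/2], [t*(t - 1)*e^{-4*t}, (t + 1)*e^{-4*t}, t^2*e^{-4*t}/2], [2*t*(3 - t)*e^{-4*t}, -2*t*e^{-4*t}, (-t^2 + 2*t + 1)*e^{-4*t}]]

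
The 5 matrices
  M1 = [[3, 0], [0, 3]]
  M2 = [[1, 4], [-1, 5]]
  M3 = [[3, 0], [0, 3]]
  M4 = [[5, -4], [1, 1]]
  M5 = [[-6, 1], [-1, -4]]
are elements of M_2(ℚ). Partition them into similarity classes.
3 classes: {M1, M3}, {M2, M4}, {M5}

Characteristic polynomials: χ_{M1} = (x - 3)^2, χ_{M2} = (x - 3)^2, χ_{M3} = (x - 3)^2, χ_{M4} = (x - 3)^2, χ_{M5} = (x + 5)^2.

{M1, M3}: invariant factors x - 3, x - 3.

{M2, M4}: invariant factors (x - 3)^2.

{M5}: invariant factors (x + 5)^2.

Matrices are similar if and only if their invariant-factor lists agree; the partition into similarity classes is {M1, M3}, {M2, M4}, {M5}.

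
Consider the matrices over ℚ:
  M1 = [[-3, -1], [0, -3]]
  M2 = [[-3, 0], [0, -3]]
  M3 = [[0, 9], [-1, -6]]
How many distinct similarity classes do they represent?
Characteristic polynomials: χ_{M1} = (x + 3)^2, χ_{M2} = (x + 3)^2, χ_{M3} = (x + 3)^2.

{M1, M3}: invariant factors (x + 3)^2.

{M2}: invariant factors x + 3, x + 3.

Matrices are similar if and only if their invariant-factor lists agree; the partition into similarity classes is {M1, M3}, {M2}.

2 classes: {M1, M3}, {M2}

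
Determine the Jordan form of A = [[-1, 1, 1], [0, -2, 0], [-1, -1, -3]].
The characteristic polynomial is det(xI - A) = (x + 2)^3, so the eigenvalues are -2 (algebraic multiplicity 3).

For λ = -2: rank(A + 2I) = 1, rank((A + 2I)^2) = 0. The eigenspace has dimension 3 - 1 = 2, so there are 2 Jordan blocks; the rank sequence gives block sizes [2, 1].

Assembling the blocks gives the Jordan form J above.

J = [[-2, 1, 0], [0, -2, 0], [0, 0, -2]]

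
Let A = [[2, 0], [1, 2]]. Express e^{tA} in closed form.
e^{tA} = [[e^{2*t}, 0], [t*e^{2*t}, e^{2*t}]]

A has Jordan form J = [[2, 1], [0, 2]] with A = PJP^{-1}, so e^{tA} = P e^{tJ} P^{-1}.

For a Jordan block J_k(λ), e^{tJ_k(λ)} = e^{λt} · (I + tN + t^2 N^2/2! + ... + t^{k-1} N^{k-1}/(k-1)!) where N is the nilpotent superdiagonal part.

Assembling the blocks and conjugating back gives the entries of e^{tA} as shown above.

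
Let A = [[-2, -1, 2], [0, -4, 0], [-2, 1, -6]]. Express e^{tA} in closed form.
e^{tA} = [[(2*t + 1)*e^{-4*t}, -t*e^{-4*t}, 2*t*e^{-4*t}], [0, e^{-4*t}, 0], [-2*t*e^{-4*t}, t*e^{-4*t}, (1 - 2*t)*e^{-4*t}]]

A has Jordan form J = [[-4, 1, 0], [0, -4, 0], [0, 0, -4]] with A = PJP^{-1}, so e^{tA} = P e^{tJ} P^{-1}.

For a Jordan block J_k(λ), e^{tJ_k(λ)} = e^{λt} · (I + tN + t^2 N^2/2! + ... + t^{k-1} N^{k-1}/(k-1)!) where N is the nilpotent superdiagonal part.

Assembling the blocks and conjugating back gives the entries of e^{tA} as shown above.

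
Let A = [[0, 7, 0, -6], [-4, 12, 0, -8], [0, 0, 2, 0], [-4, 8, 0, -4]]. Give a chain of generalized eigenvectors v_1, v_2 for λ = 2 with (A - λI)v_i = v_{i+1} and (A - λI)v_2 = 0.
We seek v_1 ∈ ker((A - 2I)^2) \ ker(A - 2I), then set v_{i+1} = (A - 2I) v_i.

One such chain is v_1 = [[1, 1, 2, 1]]^T, v_2 = [[-1, -2, 0, -2]]^T. Check: (A - 2I) v_2 = [[0, 0, 0, 0]]^T = 0.

v_1 = [[1, 1, 2, 1]]^T, v_2 = [[-1, -2, 0, -2]]^T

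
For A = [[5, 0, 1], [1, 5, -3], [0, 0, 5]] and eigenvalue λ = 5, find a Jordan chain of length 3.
v_1 = [[3, 1, 1]]^T, v_2 = [[1, 0, 0]]^T, v_3 = [[0, 1, 0]]^T

We seek v_1 ∈ ker((A - 5I)^3) \ ker((A - 5I)^2), then set v_{i+1} = (A - 5I) v_i.

One such chain is v_1 = [[3, 1, 1]]^T, v_2 = [[1, 0, 0]]^T, v_3 = [[0, 1, 0]]^T. Check: (A - 5I) v_3 = [[0, 0, 0]]^T = 0.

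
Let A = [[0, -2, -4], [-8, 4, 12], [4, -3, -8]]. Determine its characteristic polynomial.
χ_A(x) = x(x + 2)^2

xI - A = [[x, 2, 4], [8, x - 4, -12], [-4, 3, x + 8]].

Expanding det(xI - A) along the first row:
det(xI - A) = + (x)·det([[x - 4, -12], [3, x + 8]]) - (2)·det([[8, -12], [-4, x + 8]]) + (4)·det([[8, x - 4], [-4, 3]]).

Evaluating gives χ_A(x) = x^3 + 4x^2 + 4x = x(x + 2)^2.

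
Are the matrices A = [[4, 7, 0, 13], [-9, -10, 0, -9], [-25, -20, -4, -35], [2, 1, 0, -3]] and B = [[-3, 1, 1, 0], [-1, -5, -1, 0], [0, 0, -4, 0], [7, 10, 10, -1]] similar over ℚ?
Yes.

Two matrices over a field are similar if and only if they have the same invariant factors.

Both A and B have characteristic polynomial (x + 1)(x + 4)^3 and minimal polynomial (x + 1)(x + 4)^2. Computing further, both have invariant factors x + 4, (x + 1)(x + 4)^2. Hence A and B are similar.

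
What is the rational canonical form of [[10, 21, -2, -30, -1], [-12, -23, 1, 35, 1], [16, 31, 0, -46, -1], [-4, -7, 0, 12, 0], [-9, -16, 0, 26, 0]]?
R = [[0, 0, 0, 0, -10], [1, 0, 0, 0, 7], [0, 1, 0, 0, 4], [0, 0, 1, 0, 1], [0, 0, 0, 1, -1]]

The invariant factors of A (the non-unit diagonal entries of the Smith normal form of xI - A over ℚ[x]) are (x - 1)(x + 2)(x^3 + x - 5), each dividing the next. The characteristic polynomial is their product, (x - 1)(x + 2)(x^3 + x - 5).

The rational canonical form is the block-diagonal matrix of companion matrices C(f_i):
R = [[0, 0, 0, 0, -10], [1, 0, 0, 0, 7], [0, 1, 0, 0, 4], [0, 0, 1, 0, 1], [0, 0, 0, 1, -1]].

Note the characteristic polynomial does not split into linear factors over ℚ, so A has no Jordan form over ℚ; the rational canonical form exists over any field.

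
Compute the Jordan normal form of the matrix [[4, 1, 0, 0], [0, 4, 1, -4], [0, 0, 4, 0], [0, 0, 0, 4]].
The characteristic polynomial is det(xI - A) = (x - 4)^4, so the eigenvalues are 4 (algebraic multiplicity 4).

For λ = 4: rank(A - 4I) = 2, rank((A - 4I)^2) = 1, rank((A - 4I)^3) = 0. The eigenspace has dimension 4 - 2 = 2, so there are 2 Jordan blocks; the rank sequence gives block sizes [3, 1].

Assembling the blocks gives the Jordan form J above.

J = [[4, 1, 0, 0], [0, 4, 1, 0], [0, 0, 4, 0], [0, 0, 0, 4]]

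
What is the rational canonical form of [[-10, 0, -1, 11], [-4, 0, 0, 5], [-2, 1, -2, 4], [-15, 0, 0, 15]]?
R = [[0, 0, 0, 15], [1, 0, 0, 4], [0, 1, 0, -3], [0, 0, 1, 3]]

The invariant factors of A (the non-unit diagonal entries of the Smith normal form of xI - A over ℚ[x]) are (x - 3)(x^3 + 3x + 5), each dividing the next. The characteristic polynomial is their product, (x - 3)(x^3 + 3x + 5).

The rational canonical form is the block-diagonal matrix of companion matrices C(f_i):
R = [[0, 0, 0, 15], [1, 0, 0, 4], [0, 1, 0, -3], [0, 0, 1, 3]].

Note the characteristic polynomial does not split into linear factors over ℚ, so A has no Jordan form over ℚ; the rational canonical form exists over any field.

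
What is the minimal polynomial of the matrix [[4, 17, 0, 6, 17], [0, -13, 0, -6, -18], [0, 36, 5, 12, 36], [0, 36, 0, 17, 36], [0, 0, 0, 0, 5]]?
m_A(x) = (x - 5)(x - 4)(x + 1)

The characteristic polynomial factors as (x - 5)^3(x - 4)(x + 1). The minimal polynomial is ∏(x - λ)^{k_λ} where k_λ is the size of the largest Jordan block at λ.

For λ = -1: rank(A + I) = 4, and the largest Jordan block has size 1 (the smallest k with rank((A + I)^k) = rank((A + I)^(k+1))).
For λ = 4: rank(A - 4I) = 4, and the largest Jordan block has size 1 (the smallest k with rank((A - 4I)^k) = rank((A - 4I)^(k+1))).
For λ = 5: rank(A - 5I) = 2, and the largest Jordan block has size 1 (the smallest k with rank((A - 5I)^k) = rank((A - 5I)^(k+1))).

So m_A(x) = (x - 5)(x - 4)(x + 1).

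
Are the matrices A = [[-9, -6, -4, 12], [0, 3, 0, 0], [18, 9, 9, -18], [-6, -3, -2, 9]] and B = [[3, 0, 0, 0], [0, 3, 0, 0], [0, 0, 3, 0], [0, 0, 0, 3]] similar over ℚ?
No.

Both have characteristic polynomial (x - 3)^4, but the minimal polynomial of A is (x - 3)^2 while the minimal polynomial of B is x - 3. The minimal polynomial is a similarity invariant, so A and B are not similar.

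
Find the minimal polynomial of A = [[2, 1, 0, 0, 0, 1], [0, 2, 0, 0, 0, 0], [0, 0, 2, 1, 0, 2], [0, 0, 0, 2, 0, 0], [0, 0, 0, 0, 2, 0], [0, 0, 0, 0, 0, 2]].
The characteristic polynomial factors as (x - 2)^6. The minimal polynomial is ∏(x - λ)^{k_λ} where k_λ is the size of the largest Jordan block at λ.

For λ = 2: rank(A - 2I) = 2, and the largest Jordan block has size 2 (the smallest k with rank((A - 2I)^k) = rank((A - 2I)^(k+1))).

So m_A(x) = (x - 2)^2.

m_A(x) = (x - 2)^2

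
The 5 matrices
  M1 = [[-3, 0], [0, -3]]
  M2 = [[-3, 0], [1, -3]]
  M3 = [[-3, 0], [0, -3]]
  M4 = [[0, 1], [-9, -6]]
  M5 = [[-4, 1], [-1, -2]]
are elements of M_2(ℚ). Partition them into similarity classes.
Characteristic polynomials: χ_{M1} = (x + 3)^2, χ_{M2} = (x + 3)^2, χ_{M3} = (x + 3)^2, χ_{M4} = (x + 3)^2, χ_{M5} = (x + 3)^2.

{M1, M3}: invariant factors x + 3, x + 3.

{M2, M4, M5}: invariant factors (x + 3)^2.

Matrices are similar if and only if their invariant-factor lists agree; the partition into similarity classes is {M1, M3}, {M2, M4, M5}.

2 classes: {M1, M3}, {M2, M4, M5}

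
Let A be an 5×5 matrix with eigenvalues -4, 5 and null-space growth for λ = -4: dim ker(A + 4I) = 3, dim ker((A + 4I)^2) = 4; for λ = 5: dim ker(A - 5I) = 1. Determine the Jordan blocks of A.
λ = -4: successive nullity increments [3, 1] count blocks of size ≥ k; block sizes are [2, 1, 1].
λ = 5: successive nullity increments [1] count blocks of size ≥ k; block sizes are [1].

Jordan blocks: (-4, 2), (-4, 1), (-4, 1), (5, 1)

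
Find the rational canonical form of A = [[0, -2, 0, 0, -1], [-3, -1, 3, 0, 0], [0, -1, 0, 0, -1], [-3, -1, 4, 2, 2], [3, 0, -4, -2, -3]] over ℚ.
R = [[0, 3, 0, 0, 0], [1, -1, 0, 0, 0], [0, 0, 0, 0, 0], [0, 0, 1, 0, 3], [0, 0, 0, 1, -1]]

The invariant factors of A (the non-unit diagonal entries of the Smith normal form of xI - A over ℚ[x]) are x^2 + x - 3, x(x^2 + x - 3), each dividing the next. The characteristic polynomial is their product, x(x^2 + x - 3)^2.

The rational canonical form is the block-diagonal matrix of companion matrices C(f_i):
R = [[0, 3, 0, 0, 0], [1, -1, 0, 0, 0], [0, 0, 0, 0, 0], [0, 0, 1, 0, 3], [0, 0, 0, 1, -1]].

Note the characteristic polynomial does not split into linear factors over ℚ, so A has no Jordan form over ℚ; the rational canonical form exists over any field.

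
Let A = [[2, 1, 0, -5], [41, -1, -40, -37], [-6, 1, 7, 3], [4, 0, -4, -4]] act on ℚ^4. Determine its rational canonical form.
The invariant factors of A (the non-unit diagonal entries of the Smith normal form of xI - A over ℚ[x]) are (x - 4)(x^3 + 4x + 1), each dividing the next. The characteristic polynomial is their product, (x - 4)(x^3 + 4x + 1).

The rational canonical form is the block-diagonal matrix of companion matrices C(f_i):
R = [[0, 0, 0, 4], [1, 0, 0, 15], [0, 1, 0, -4], [0, 0, 1, 4]].

Note the characteristic polynomial does not split into linear factors over ℚ, so A has no Jordan form over ℚ; the rational canonical form exists over any field.

R = [[0, 0, 0, 4], [1, 0, 0, 15], [0, 1, 0, -4], [0, 0, 1, 4]]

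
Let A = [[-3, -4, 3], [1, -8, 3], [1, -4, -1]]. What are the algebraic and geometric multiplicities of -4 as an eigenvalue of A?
algebraic multiplicity 3, geometric multiplicity 2

The characteristic polynomial is (x + 4)^3, so the factor x + 4 appears with exponent 3: the algebraic multiplicity is 3.

rank(A + 4I) = 1, so the eigenspace has dimension 3 - 1 = 2: the geometric multiplicity is 2.

Since 2 < 3, A is not diagonalizable.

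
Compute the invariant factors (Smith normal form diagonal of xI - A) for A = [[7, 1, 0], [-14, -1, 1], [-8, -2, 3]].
(x - 3)^3

The Jordan structure of A has elementary divisors (x - 3)^3. Arranging the block sizes at each eigenvalue in decreasing order and taking row products gives the invariant factors.

Invariant factors (smallest first, each dividing the next): (x - 3)^3.

Check: the last factor (x - 3)^3 is the minimal polynomial, and the product (x - 3)^3 is the characteristic polynomial.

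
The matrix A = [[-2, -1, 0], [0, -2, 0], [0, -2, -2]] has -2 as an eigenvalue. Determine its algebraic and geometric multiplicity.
algebraic multiplicity 3, geometric multiplicity 2

The characteristic polynomial is (x + 2)^3, so the factor x + 2 appears with exponent 3: the algebraic multiplicity is 3.

rank(A + 2I) = 1, so the eigenspace has dimension 3 - 1 = 2: the geometric multiplicity is 2.

Since 2 < 3, A is not diagonalizable.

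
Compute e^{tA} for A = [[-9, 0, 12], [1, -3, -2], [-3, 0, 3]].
e^{tA} = [[(1 - 6*t)*e^{-3*t}, 0, 12*t*e^{-3*t}], [t*e^{-3*t}, e^{-3*t}, -2*t*e^{-3*t}], [-3*t*e^{-3*t}, 0, (6*t + 1)*e^{-3*t}]]

A has Jordan form J = [[-3, 1, 0], [0, -3, 0], [0, 0, -3]] with A = PJP^{-1}, so e^{tA} = P e^{tJ} P^{-1}.

For a Jordan block J_k(λ), e^{tJ_k(λ)} = e^{λt} · (I + tN + t^2 N^2/2! + ... + t^{k-1} N^{k-1}/(k-1)!) where N is the nilpotent superdiagonal part.

Assembling the blocks and conjugating back gives the entries of e^{tA} as shown above.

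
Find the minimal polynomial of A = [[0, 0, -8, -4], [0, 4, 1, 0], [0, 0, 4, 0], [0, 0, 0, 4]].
m_A(x) = x(x - 4)^2

The characteristic polynomial factors as x(x - 4)^3. The minimal polynomial is ∏(x - λ)^{k_λ} where k_λ is the size of the largest Jordan block at λ.

For λ = 0: rank(A) = 3, and the largest Jordan block has size 1 (the smallest k with rank(A^k) = rank(A^(k+1))).
For λ = 4: rank(A - 4I) = 2, and the largest Jordan block has size 2 (the smallest k with rank((A - 4I)^k) = rank((A - 4I)^(k+1))).

So m_A(x) = x(x - 4)^2.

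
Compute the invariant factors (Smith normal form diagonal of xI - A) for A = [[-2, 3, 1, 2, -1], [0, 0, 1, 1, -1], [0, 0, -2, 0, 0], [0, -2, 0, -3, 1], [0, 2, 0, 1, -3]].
The Jordan structure of A has elementary divisors (x + 2)^3, (x + 2)^2. Arranging the block sizes at each eigenvalue in decreasing order and taking row products gives the invariant factors.

Invariant factors (smallest first, each dividing the next): (x + 2)^2, (x + 2)^3.

Check: the last factor (x + 2)^3 is the minimal polynomial, and the product (x + 2)^5 is the characteristic polynomial.

(x + 2)^2, (x + 2)^3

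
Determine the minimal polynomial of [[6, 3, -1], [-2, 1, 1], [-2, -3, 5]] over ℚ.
m_A(x) = (x - 4)^2

The characteristic polynomial factors as (x - 4)^3. The minimal polynomial is ∏(x - λ)^{k_λ} where k_λ is the size of the largest Jordan block at λ.

For λ = 4: rank(A - 4I) = 1, and the largest Jordan block has size 2 (the smallest k with rank((A - 4I)^k) = rank((A - 4I)^(k+1))).

So m_A(x) = (x - 4)^2.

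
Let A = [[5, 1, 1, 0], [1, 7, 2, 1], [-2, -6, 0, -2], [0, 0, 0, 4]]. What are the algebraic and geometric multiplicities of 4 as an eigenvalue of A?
The characteristic polynomial is (x - 4)^4, so the factor x - 4 appears with exponent 4: the algebraic multiplicity is 4.

rank(A - 4I) = 2, so the eigenspace has dimension 4 - 2 = 2: the geometric multiplicity is 2.

Since 2 < 4, A is not diagonalizable.

algebraic multiplicity 4, geometric multiplicity 2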